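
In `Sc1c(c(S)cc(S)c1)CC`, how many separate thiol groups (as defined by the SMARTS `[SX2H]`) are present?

[SX2H] is the SMARTS for a thiol: an aliphatic sulfur with two connections, one being H.
The molecule carries 3 separate instances of a thiol (-SH) meeting every constraint; each maps to a distinct set of atoms, giving 3 matches.

3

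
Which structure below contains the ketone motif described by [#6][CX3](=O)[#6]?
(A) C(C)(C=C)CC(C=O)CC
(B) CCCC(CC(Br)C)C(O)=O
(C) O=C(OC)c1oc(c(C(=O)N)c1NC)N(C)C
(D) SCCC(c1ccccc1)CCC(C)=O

[#6][CX3](=O)[#6] describes a carbonyl carbon (no H) flanked by two carbons (a ketone).
(A) has an aldehyde (-CHO) but the carbonyl carbon has H1, so it is not flanked by two carbons.
(B) has a carboxylic acid group (-C(=O)OH) but one neighbour of the carbonyl carbon is O, not C.
(C) has a methyl-ester group (-C(=O)OCH3) but one neighbour of the carbonyl carbon is O, not C.
(D) contains an acetyl/ketone group (-C(=O)CH3), which satisfies every atom and bond constraint.
So the answer is (D).

D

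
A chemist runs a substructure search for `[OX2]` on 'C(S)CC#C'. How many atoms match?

0

Check the 5 heavy atoms by environment: 2× C (X4) → no; 2× C (X2) → no; 1× S (X2) → no.
No environment satisfies the query, so 0 matching atoms.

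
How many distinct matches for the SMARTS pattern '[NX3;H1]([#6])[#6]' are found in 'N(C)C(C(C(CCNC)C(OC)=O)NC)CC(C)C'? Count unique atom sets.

[NX3;H1]([#6])[#6] is the SMARTS for a secondary amine: a trivalent nitrogen with one H, bonded to two carbons.
The molecule carries 3 separate instances of an N-methylamino group (-NHCH3) meeting every constraint; each maps to a distinct set of atoms, giving 3 matches.

3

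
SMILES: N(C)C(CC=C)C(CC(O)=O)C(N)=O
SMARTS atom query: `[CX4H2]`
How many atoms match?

2

Check the 14 heavy atoms by environment: 2× C (H2, X4) → match; 2× C (H1, X4) → no; 1× C (H1, X3) → no; 1× C (H2, X3) → no; 1× N (H1, X3) → no; 1× C (H3, X4) → no; 2× C (H0, X3) → no; 2× O (H0, X1) → no; 1× O (H1, X2) → no; 1× N (H2, X3) → no.
That gives 2 matching atoms.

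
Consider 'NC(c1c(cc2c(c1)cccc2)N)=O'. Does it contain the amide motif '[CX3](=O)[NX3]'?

Yes

The pattern [CX3](=O)[NX3] describes a carbonyl carbon bonded to a trivalent nitrogen — an amide.
The molecule carries a primary amide (-C(=O)NH2), whose atoms satisfy every constraint of the query, so the pattern matches.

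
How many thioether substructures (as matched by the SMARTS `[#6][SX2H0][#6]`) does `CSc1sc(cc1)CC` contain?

1

[#6][SX2H0][#6] is the SMARTS for a thioether: an aliphatic sulfur bridging two carbons with no H on the sulfur.
Exactly one fragment in the molecule meets all constraints, giving 1 match.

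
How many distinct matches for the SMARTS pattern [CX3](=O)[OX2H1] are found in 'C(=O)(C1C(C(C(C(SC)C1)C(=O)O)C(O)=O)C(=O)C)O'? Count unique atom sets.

3

[CX3](=O)[OX2H1] is the SMARTS for a carboxylic acid: an sp2 carbon double-bonded to O and single-bonded to an -OH oxygen.
The molecule carries 3 separate instances of a carboxylic acid group (-C(=O)OH) meeting every constraint; each maps to a distinct set of atoms, giving 3 matches.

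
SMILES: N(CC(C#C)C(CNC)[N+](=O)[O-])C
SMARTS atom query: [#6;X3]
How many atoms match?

0

The query [#6;X3] means: any carbon (aromatic or not) with three total connections.
Check the 13 heavy atoms by environment: 6× C (X4) → no; 2× N (X3) → no; 2× C (X2) → no; 1× N (charge +1, X3) → no; 1× O (charge -1, X1) → no; 1× O (X1) → no.
No environment satisfies the query, so 0 matching atoms.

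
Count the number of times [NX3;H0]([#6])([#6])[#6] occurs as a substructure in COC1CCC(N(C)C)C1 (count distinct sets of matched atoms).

1

[NX3;H0]([#6])([#6])[#6] is the SMARTS for a tertiary amine: a trivalent nitrogen with no H, bonded to three carbons.
Exactly one fragment in the molecule meets all constraints, giving 1 match.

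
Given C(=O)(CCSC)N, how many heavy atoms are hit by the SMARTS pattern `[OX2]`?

0

Check the 7 heavy atoms by environment: 3× C (X4) → no; 1× S (X2) → no; 1× C (X3) → no; 1× O (X1) → no; 1× N (X3) → no.
No environment satisfies the query, so 0 matching atoms.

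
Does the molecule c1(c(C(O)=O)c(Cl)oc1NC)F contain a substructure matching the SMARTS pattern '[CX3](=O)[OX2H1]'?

The pattern [CX3](=O)[OX2H1] describes an sp2 carbon double-bonded to O and single-bonded to an -OH oxygen — a carboxylic acid.
The molecule carries a carboxylic acid group (-C(=O)OH), whose atoms satisfy every constraint of the query, so the pattern matches.

Yes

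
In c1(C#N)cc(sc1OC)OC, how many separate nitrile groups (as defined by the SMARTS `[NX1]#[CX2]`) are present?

[NX1]#[CX2] is the SMARTS for a nitrile: a nitrogen triple-bonded to a two-connected carbon.
Exactly one fragment in the molecule meets all constraints, giving 1 match.

1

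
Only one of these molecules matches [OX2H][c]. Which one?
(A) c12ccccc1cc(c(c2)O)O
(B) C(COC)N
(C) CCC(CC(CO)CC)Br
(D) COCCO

A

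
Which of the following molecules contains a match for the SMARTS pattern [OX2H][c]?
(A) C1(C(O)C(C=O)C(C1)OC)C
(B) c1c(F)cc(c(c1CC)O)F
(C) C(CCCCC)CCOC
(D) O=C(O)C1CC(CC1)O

B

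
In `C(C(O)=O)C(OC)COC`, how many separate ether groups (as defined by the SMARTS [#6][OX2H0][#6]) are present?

2

[#6][OX2H0][#6] is the SMARTS for an ether: an aliphatic oxygen bridging two carbons with no H on the oxygen.
The molecule carries 2 separate instances of a methoxy ether (-OCH3) meeting every constraint; each maps to a distinct set of atoms, giving 2 matches.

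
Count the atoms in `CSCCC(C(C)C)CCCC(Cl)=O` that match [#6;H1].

2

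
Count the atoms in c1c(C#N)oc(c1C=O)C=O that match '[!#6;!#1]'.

4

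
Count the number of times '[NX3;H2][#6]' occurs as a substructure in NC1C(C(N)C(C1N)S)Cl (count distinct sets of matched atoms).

3

[NX3;H2][#6] is the SMARTS for a primary amine: a trivalent nitrogen with two H attached to carbon.
The molecule carries 3 separate instances of a primary amino group (-NH2) meeting every constraint; each maps to a distinct set of atoms, giving 3 matches.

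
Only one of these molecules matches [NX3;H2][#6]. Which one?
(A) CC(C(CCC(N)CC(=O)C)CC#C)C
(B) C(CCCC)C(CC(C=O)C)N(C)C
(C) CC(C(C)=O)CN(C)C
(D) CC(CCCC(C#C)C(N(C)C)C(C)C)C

A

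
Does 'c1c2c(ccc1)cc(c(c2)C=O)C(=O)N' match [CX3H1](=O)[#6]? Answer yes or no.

The pattern [CX3H1](=O)[#6] describes an sp2 carbon with one H, double-bonded to O and single-bonded to carbon — an aldehyde.
The molecule carries an aldehyde (-CHO), whose atoms satisfy every constraint of the query, so the pattern matches.

Yes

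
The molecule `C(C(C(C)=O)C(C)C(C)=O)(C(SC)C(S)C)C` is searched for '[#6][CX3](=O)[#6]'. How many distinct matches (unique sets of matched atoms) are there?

2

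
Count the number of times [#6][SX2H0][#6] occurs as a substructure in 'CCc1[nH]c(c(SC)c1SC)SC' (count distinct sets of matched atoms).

3

[#6][SX2H0][#6] is the SMARTS for a thioether: an aliphatic sulfur bridging two carbons with no H on the sulfur.
The molecule carries 3 separate instances of a methylthio ether (-SCH3) meeting every constraint; each maps to a distinct set of atoms, giving 3 matches.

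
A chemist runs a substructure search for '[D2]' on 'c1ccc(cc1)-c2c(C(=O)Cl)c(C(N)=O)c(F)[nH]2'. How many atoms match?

6

The query [D2] means: atom with exactly two heavy-atom neighbours.
Check the 18 heavy atoms by environment: 1× n (aromatic, D2) → match; 5× c (aromatic, D3) → no; 2× C (D3) → no; 2× O (D1) → no; 1× Cl (D1) → no; 5× c (aromatic, D2) → match; 1× F (D1) → no; 1× N (D1) → no.
Summing the matching environments: 1 + 5 = 6 matching atoms.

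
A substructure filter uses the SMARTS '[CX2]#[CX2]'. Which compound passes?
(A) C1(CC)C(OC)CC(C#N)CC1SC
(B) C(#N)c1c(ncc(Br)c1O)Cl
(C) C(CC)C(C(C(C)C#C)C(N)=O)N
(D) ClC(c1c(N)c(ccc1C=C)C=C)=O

C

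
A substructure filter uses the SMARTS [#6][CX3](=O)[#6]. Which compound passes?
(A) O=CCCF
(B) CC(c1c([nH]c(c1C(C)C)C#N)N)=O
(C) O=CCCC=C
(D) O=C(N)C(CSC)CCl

B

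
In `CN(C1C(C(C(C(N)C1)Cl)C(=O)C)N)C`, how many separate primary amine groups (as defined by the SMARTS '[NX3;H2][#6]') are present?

[NX3;H2][#6] is the SMARTS for a primary amine: a trivalent nitrogen with two H attached to carbon.
The molecule carries 2 separate instances of a primary amino group (-NH2) meeting every constraint; each maps to a distinct set of atoms, giving 2 matches.

2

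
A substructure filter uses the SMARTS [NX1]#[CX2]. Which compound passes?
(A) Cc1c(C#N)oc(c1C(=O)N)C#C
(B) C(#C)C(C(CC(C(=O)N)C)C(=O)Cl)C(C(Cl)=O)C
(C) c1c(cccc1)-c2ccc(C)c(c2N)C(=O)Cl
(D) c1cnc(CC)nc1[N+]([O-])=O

A

[NX1]#[CX2] describes a nitrogen triple-bonded to a two-connected carbon (a nitrile).
(A) contains a nitrile (-C#N), which satisfies every atom and bond constraint.
(B) has a primary amide (-C(=O)NH2) but the nitrogen is NX3, not NX1.
(C) has a primary amino group (-NH2) but the nitrogen is NX3 (three connections), not NX1 triple-bonded.
(D) has a nitro group (-[N+](=O)[O-]) but there is no C#N triple bond.
So the answer is (A).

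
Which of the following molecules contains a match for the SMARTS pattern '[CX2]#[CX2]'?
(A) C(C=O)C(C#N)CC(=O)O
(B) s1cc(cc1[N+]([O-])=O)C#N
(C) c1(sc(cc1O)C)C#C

C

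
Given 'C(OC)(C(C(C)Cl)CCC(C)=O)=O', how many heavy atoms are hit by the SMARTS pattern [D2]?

The query [D2] means: atom with exactly two heavy-atom neighbours.
Check the 13 heavy atoms by environment: 2× C (D2) → match; 4× C (D3) → no; 3× C (D1) → no; 2× O (D1) → no; 1× O (D2) → match; 1× Cl (D1) → no.
Summing the matching environments: 2 + 1 = 3 matching atoms.

3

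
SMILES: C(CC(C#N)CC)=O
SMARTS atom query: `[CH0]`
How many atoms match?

1

Check the 8 heavy atoms by environment: 2× C (H2) → no; 2× C (H1) → no; 1× C (H0) → match; 1× N (H0) → no; 1× C (H3) → no; 1× O (H0) → no.
That gives 1 matching atom.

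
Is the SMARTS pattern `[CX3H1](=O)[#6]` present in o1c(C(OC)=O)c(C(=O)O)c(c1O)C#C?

No

The pattern [CX3H1](=O)[#6] describes an sp2 carbon with one H, double-bonded to O and single-bonded to carbon — an aldehyde.
The closest candidate here is a methyl-ester group (-C(=O)OCH3), but the carbonyl carbon has H0, not H1. No other fragment satisfies the full query, so there is no match.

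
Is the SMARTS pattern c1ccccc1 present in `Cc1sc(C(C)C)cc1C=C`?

No

The pattern c1ccccc1 describes six aromatic carbons in a ring — a benzene ring.
The closest candidate here is a methyl group (-CH3), but no six-membered all-carbon aromatic ring is present. No other fragment satisfies the full query, so there is no match.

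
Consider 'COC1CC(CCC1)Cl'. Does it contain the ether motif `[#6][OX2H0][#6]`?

The pattern [#6][OX2H0][#6] describes an aliphatic oxygen bridging two carbons with no H on the oxygen — an ether.
The molecule carries a methoxy ether (-OCH3), whose atoms satisfy every constraint of the query, so the pattern matches.

Yes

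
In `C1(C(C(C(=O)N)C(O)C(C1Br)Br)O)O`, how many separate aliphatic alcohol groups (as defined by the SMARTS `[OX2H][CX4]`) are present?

[OX2H][CX4] is the SMARTS for an aliphatic alcohol: a hydroxyl oxygen bound to an sp3 (X4) carbon.
The molecule carries 3 separate instances of a hydroxyl group (-OH) meeting every constraint; each maps to a distinct set of atoms, giving 3 matches.

3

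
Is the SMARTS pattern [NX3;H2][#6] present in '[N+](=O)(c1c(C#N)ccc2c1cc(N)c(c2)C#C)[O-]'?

The pattern [NX3;H2][#6] describes a trivalent nitrogen with two H attached to carbon — a primary amine.
The molecule carries a primary amino group (-NH2), whose atoms satisfy every constraint of the query, so the pattern matches.

Yes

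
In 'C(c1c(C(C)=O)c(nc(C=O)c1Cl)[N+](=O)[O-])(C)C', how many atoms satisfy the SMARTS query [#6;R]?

5

Check the 18 heavy atoms by environment: 1× n (aromatic, in 6-ring) → no; 5× c (aromatic, in 6-ring) → match; 1× Cl (acyclic) → no; 6× C (acyclic) → no; 3× O (acyclic) → no; 1× N (charge +1, acyclic) → no; 1× O (charge -1, acyclic) → no.
That gives 5 matching atoms.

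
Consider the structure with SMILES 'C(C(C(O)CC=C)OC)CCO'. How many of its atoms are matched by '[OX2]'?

3

The query [OX2] means: aliphatic oxygen with two total connections — ether, hydroxyl, or ester single-bond O.
Check the 12 heavy atoms by environment: 7× C (X4) → no; 3× O (X2) → match; 2× C (X3) → no.
That gives 3 matching atoms.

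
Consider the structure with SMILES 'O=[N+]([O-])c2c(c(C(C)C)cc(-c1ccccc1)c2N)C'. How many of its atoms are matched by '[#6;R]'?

Check the 20 heavy atoms by environment: 12× c (aromatic, in 6-ring) → match; 4× C (acyclic) → no; 1× N (charge +1, acyclic) → no; 1× O (charge -1, acyclic) → no; 1× O (acyclic) → no; 1× N (acyclic) → no.
That gives 12 matching atoms.

12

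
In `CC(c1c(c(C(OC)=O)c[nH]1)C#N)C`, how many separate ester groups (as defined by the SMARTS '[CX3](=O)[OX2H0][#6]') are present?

1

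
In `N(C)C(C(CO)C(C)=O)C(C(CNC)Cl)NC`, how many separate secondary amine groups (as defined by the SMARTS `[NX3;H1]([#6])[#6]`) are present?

[NX3;H1]([#6])[#6] is the SMARTS for a secondary amine: a trivalent nitrogen with one H, bonded to two carbons.
The molecule carries 3 separate instances of an N-methylamino group (-NHCH3) meeting every constraint; each maps to a distinct set of atoms, giving 3 matches.

3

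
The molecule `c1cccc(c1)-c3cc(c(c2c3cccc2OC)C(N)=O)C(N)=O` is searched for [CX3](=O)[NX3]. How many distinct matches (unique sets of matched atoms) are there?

[CX3](=O)[NX3] is the SMARTS for an amide: a carbonyl carbon bonded to a trivalent nitrogen.
The molecule carries 2 separate instances of a primary amide (-C(=O)NH2) meeting every constraint; each maps to a distinct set of atoms, giving 2 matches.

2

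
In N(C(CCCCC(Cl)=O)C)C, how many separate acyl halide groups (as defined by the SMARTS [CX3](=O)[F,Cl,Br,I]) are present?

1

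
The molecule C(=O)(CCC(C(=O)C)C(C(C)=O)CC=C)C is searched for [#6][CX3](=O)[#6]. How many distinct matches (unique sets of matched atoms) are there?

[#6][CX3](=O)[#6] is the SMARTS for a ketone: a carbonyl carbon (no H) flanked by two carbons.
The molecule carries 3 separate instances of an acetyl/ketone group (-C(=O)CH3) meeting every constraint; each maps to a distinct set of atoms, giving 3 matches.

3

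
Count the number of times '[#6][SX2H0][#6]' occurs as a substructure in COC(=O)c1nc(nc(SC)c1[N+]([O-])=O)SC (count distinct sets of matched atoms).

2

[#6][SX2H0][#6] is the SMARTS for a thioether: an aliphatic sulfur bridging two carbons with no H on the sulfur.
The molecule carries 2 separate instances of a methylthio ether (-SCH3) meeting every constraint; each maps to a distinct set of atoms, giving 2 matches.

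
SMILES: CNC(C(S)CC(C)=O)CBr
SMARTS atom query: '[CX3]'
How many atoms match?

1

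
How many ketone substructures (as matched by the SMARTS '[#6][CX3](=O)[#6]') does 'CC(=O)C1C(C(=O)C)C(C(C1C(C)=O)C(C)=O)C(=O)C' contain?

5

[#6][CX3](=O)[#6] is the SMARTS for a ketone: a carbonyl carbon (no H) flanked by two carbons.
The molecule carries 5 separate instances of an acetyl/ketone group (-C(=O)CH3) meeting every constraint; each maps to a distinct set of atoms, giving 5 matches.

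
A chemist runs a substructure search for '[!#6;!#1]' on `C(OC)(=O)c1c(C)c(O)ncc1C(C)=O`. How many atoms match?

The query [!#6;!#1] means: not carbon and not hydrogen — any heteroatom.
Check the 15 heavy atoms by environment: 1× n (aromatic) → match; 5× c (aromatic) → no; 5× C → no; 4× O → match.
Summing the matching environments: 1 + 4 = 5 matching atoms.

5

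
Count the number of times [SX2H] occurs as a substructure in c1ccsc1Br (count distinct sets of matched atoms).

[SX2H] is the SMARTS for a thiol: an aliphatic sulfur with two connections, one being H.
No fragment in the molecule satisfies every constraint, giving 0 matches.

0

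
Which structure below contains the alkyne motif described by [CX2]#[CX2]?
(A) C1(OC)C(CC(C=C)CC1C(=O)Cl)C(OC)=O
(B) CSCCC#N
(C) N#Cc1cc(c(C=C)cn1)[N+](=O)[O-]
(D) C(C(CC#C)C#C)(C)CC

[CX2]#[CX2] describes a carbon-carbon triple bond (an alkyne).
(A) has a vinyl group (-CH=CH2) but the C=C is a double bond; both carbons are CX3, not CX2.
(B) has a nitrile (-C#N) but the triple bond is C#N, not C#C.
(C) has a nitrile (-C#N) but the triple bond is C#N, not C#C.
(D) contains an ethynyl group (-C#CH), which satisfies every atom and bond constraint.
So the answer is (D).

D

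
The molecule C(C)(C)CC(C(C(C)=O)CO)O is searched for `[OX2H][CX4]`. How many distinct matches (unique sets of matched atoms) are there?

[OX2H][CX4] is the SMARTS for an aliphatic alcohol: a hydroxyl oxygen bound to an sp3 (X4) carbon.
The molecule carries 2 separate instances of a hydroxyl group (-OH) meeting every constraint; each maps to a distinct set of atoms, giving 2 matches.

2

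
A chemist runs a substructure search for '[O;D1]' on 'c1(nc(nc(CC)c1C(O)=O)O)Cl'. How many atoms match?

3

The query [O;D1] means: aliphatic oxygen bonded to exactly one heavy atom.
Check the 13 heavy atoms by environment: 2× n (aromatic, D2) → no; 4× c (aromatic, D3) → no; 1× Cl (D1) → no; 1× C (D3) → no; 3× O (D1) → match; 1× C (D2) → no; 1× C (D1) → no.
That gives 3 matching atoms.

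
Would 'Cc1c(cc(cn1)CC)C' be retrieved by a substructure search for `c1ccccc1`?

The pattern c1ccccc1 describes six aromatic carbons in a ring — a benzene ring.
The closest candidate here is a methyl group (-CH3), but no six-membered all-carbon aromatic ring is present. No other fragment satisfies the full query, so there is no match.

No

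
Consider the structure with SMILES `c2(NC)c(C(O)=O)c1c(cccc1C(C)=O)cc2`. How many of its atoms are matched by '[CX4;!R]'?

2

The query [CX4;!R] means: aliphatic carbon with four total connections, not in a ring.
Check the 18 heavy atoms by environment: 10× c (aromatic, X3, in 6-ring) → no; 2× C (X3, acyclic) → no; 2× O (X1, acyclic) → no; 1× O (X2, acyclic) → no; 1× N (X3, acyclic) → no; 2× C (X4, acyclic) → match.
That gives 2 matching atoms.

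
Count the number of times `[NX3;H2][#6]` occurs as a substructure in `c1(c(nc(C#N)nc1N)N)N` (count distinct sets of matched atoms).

[NX3;H2][#6] is the SMARTS for a primary amine: a trivalent nitrogen with two H attached to carbon.
The molecule carries 3 separate instances of a primary amino group (-NH2) meeting every constraint; each maps to a distinct set of atoms, giving 3 matches.

3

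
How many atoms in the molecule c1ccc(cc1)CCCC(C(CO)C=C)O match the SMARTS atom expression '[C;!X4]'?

Check the 16 heavy atoms by environment: 6× C (X4) → no; 2× C (X3) → match; 2× O (X2) → no; 6× c (aromatic, X3) → no.
That gives 2 matching atoms.

2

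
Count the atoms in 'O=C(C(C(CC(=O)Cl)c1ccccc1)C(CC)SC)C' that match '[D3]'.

6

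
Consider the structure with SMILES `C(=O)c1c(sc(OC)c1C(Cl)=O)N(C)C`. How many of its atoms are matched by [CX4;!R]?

The query [CX4;!R] means: aliphatic carbon with four total connections, not in a ring.
Check the 15 heavy atoms by environment: 1× s (aromatic, X2, in 5-ring) → no; 4× c (aromatic, X3, in 5-ring) → no; 2× C (X3, acyclic) → no; 2× O (X1, acyclic) → no; 1× O (X2, acyclic) → no; 3× C (X4, acyclic) → match; 1× N (X3, acyclic) → no; 1× Cl (X1, acyclic) → no.
That gives 3 matching atoms.

3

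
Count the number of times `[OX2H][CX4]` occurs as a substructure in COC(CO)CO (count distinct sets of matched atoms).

[OX2H][CX4] is the SMARTS for an aliphatic alcohol: a hydroxyl oxygen bound to an sp3 (X4) carbon.
The molecule carries 2 separate instances of a hydroxyl group (-OH) meeting every constraint; each maps to a distinct set of atoms, giving 2 matches.

2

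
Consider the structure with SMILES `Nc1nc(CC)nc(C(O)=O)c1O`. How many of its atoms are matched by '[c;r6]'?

4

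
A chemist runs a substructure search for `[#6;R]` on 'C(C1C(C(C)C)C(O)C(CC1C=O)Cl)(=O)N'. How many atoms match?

6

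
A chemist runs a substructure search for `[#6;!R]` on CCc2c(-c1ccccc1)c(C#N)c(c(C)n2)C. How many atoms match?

5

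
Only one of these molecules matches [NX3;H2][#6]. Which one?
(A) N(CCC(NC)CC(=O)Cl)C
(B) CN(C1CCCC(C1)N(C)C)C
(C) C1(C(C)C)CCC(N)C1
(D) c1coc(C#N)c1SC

C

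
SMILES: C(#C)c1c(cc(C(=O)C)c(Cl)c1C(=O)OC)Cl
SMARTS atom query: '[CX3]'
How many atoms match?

2

Check the 17 heavy atoms by environment: 6× c (aromatic, X3) → no; 2× C (X2) → no; 2× C (X3) → match; 2× O (X1) → no; 1× O (X2) → no; 2× C (X4) → no; 2× Cl (X1) → no.
That gives 2 matching atoms.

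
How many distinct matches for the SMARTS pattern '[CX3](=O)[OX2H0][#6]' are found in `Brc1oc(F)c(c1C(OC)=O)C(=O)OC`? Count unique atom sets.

2

[CX3](=O)[OX2H0][#6] is the SMARTS for an ester: a carbonyl carbon bonded to an oxygen that is itself bonded to carbon (no H on that O).
The molecule carries 2 separate instances of a methyl-ester group (-C(=O)OCH3) meeting every constraint; each maps to a distinct set of atoms, giving 2 matches.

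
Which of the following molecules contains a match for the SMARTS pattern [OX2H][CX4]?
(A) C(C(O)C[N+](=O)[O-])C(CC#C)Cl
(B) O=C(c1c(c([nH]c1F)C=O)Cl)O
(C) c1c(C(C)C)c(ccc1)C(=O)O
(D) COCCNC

A

[OX2H][CX4] describes a hydroxyl oxygen bound to an sp3 (X4) carbon (an aliphatic alcohol).
(A) contains a hydroxyl group (-OH), which satisfies every atom and bond constraint.
(B) has a carboxylic acid group (-C(=O)OH) but the -OH is on a CX3 carbonyl carbon, not a CX4 carbon.
(C) has a carboxylic acid group (-C(=O)OH) but the -OH is on a CX3 carbonyl carbon, not a CX4 carbon.
(D) has a methoxy ether (-OCH3) but the oxygen has H0 (ether), not H1.
So the answer is (A).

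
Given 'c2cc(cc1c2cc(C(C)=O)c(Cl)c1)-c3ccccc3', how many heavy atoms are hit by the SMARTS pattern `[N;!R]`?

0

The query [N;!R] means: aliphatic nitrogen not in a ring.
Check the 20 heavy atoms by environment: 16× c (aromatic, in 6-ring) → no; 1× Cl (acyclic) → no; 2× C (acyclic) → no; 1× O (acyclic) → no.
No environment satisfies the query, so 0 matching atoms.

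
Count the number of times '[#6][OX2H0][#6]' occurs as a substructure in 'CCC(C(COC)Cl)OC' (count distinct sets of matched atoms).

2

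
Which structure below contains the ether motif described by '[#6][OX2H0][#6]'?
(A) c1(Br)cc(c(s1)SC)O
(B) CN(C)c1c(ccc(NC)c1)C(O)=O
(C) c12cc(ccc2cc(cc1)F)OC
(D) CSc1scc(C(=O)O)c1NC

C

[#6][OX2H0][#6] describes an aliphatic oxygen bridging two carbons with no H on the oxygen (an ether).
(A) has a hydroxyl group (-OH) but the oxygen has H1, not H0 bridging two carbons.
(B) has a carboxylic acid group (-C(=O)OH) but the -OH oxygen has H1; the =O is OX1, not OX2.
(C) contains a methoxy ether (-OCH3), which satisfies every atom and bond constraint.
(D) has a carboxylic acid group (-C(=O)OH) but the -OH oxygen has H1; the =O is OX1, not OX2.
So the answer is (C).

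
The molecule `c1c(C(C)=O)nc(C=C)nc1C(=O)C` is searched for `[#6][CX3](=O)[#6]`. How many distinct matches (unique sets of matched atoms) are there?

[#6][CX3](=O)[#6] is the SMARTS for a ketone: a carbonyl carbon (no H) flanked by two carbons.
The molecule carries 2 separate instances of an acetyl/ketone group (-C(=O)CH3) meeting every constraint; each maps to a distinct set of atoms, giving 2 matches.

2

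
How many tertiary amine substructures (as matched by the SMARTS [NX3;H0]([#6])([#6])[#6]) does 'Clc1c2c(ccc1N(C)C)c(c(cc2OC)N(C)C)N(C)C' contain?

3

[NX3;H0]([#6])([#6])[#6] is the SMARTS for a tertiary amine: a trivalent nitrogen with no H, bonded to three carbons.
The molecule carries 3 separate instances of a dimethylamino group (-N(CH3)2) meeting every constraint; each maps to a distinct set of atoms, giving 3 matches.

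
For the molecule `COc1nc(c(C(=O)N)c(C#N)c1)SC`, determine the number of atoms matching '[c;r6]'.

5

The query [c;r6] means: aromatic carbon that belongs to a six-membered ring.
Check the 15 heavy atoms by environment: 1× n (aromatic, in 6-ring) → no; 5× c (aromatic, in 6-ring) → match; 2× O (acyclic) → no; 4× C (acyclic) → no; 2× N (acyclic) → no; 1× S (acyclic) → no.
That gives 5 matching atoms.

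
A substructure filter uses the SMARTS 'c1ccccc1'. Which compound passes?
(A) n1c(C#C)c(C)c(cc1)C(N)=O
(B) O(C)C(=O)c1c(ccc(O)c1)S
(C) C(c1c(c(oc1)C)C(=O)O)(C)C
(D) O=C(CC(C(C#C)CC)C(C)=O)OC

c1ccccc1 describes six aromatic carbons in a ring (a benzene ring).
(A) has a methyl group (-CH3) but no six-membered all-carbon aromatic ring is present.
(B) contains the required atom environment, so the pattern matches.
(C) has a methyl group (-CH3) but no six-membered all-carbon aromatic ring is present.
(D) has a methyl group (-CH3) but no six-membered all-carbon aromatic ring is present.
So the answer is (B).

B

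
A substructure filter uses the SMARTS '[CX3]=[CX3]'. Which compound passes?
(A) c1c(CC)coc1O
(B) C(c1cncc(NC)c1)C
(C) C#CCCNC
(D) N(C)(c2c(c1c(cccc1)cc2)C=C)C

D

[CX3]=[CX3] describes a non-aromatic C=C double bond between two sp2 carbons (an alkene).
(A) has an ethyl group (-CH2CH3) but its C-C bond is a single bond between CX4 carbons, not CX3=CX3.
(B) has an ethyl group (-CH2CH3) but its C-C bond is a single bond between CX4 carbons, not CX3=CX3.
(C) has an ethynyl group (-C#CH) but the C-C bond is a triple bond, not a double bond.
(D) contains a vinyl group (-CH=CH2), which satisfies every atom and bond constraint.
So the answer is (D).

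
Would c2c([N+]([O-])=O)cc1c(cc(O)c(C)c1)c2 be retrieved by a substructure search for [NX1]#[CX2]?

No

The pattern [NX1]#[CX2] describes a nitrogen triple-bonded to a two-connected carbon — a nitrile.
The closest candidate here is a nitro group (-[N+](=O)[O-]), but there is no C#N triple bond. No other fragment satisfies the full query, so there is no match.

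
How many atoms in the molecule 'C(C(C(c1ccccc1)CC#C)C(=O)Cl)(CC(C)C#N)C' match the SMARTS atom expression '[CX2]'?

The query [CX2] means: C with X2: aliphatic carbon with exactly 2 total connections.
Check the 21 heavy atoms by environment: 8× C (X4) → no; 3× C (X2) → match; 1× N (X1) → no; 1× C (X3) → no; 1× O (X1) → no; 1× Cl (X1) → no; 6× c (aromatic, X3) → no.
That gives 3 matching atoms.

3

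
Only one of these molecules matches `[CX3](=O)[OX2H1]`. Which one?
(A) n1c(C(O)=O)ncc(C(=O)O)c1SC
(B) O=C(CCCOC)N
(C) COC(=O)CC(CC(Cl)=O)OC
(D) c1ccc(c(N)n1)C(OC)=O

[CX3](=O)[OX2H1] describes an sp2 carbon double-bonded to O and single-bonded to an -OH oxygen (a carboxylic acid).
(A) contains a carboxylic acid group (-C(=O)OH), which satisfies every atom and bond constraint.
(B) has a primary amide (-C(=O)NH2) but the carbonyl is bonded to N, not to an -OH oxygen.
(C) has a methyl-ester group (-C(=O)OCH3) but the singly-bonded O has no H (OX2H0, not OX2H1).
(D) has a methyl-ester group (-C(=O)OCH3) but the singly-bonded O has no H (OX2H0, not OX2H1).
So the answer is (A).

A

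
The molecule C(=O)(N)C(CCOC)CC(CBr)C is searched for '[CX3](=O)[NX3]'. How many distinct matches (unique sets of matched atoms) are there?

1

[CX3](=O)[NX3] is the SMARTS for an amide: a carbonyl carbon bonded to a trivalent nitrogen.
Exactly one fragment in the molecule meets all constraints, giving 1 match.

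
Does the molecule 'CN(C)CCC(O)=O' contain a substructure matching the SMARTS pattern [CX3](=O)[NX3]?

No

The pattern [CX3](=O)[NX3] describes a carbonyl carbon bonded to a trivalent nitrogen — an amide.
The closest candidate here is a carboxylic acid group (-C(=O)OH), but the carbonyl is bonded to O, not to an NX3 nitrogen. No other fragment satisfies the full query, so there is no match.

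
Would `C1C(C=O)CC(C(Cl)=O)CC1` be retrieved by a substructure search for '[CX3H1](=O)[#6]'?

Yes

The pattern [CX3H1](=O)[#6] describes an sp2 carbon with one H, double-bonded to O and single-bonded to carbon — an aldehyde.
The molecule carries an aldehyde (-CHO), whose atoms satisfy every constraint of the query, so the pattern matches.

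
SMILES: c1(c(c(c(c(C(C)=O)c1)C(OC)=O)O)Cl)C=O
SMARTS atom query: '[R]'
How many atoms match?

The query [R] means: R matches any atom that is part of a ring.
Check the 17 heavy atoms by environment: 6× c (aromatic, in 6-ring) → match; 5× O (acyclic) → no; 1× Cl (acyclic) → no; 5× C (acyclic) → no.
That gives 6 matching atoms.

6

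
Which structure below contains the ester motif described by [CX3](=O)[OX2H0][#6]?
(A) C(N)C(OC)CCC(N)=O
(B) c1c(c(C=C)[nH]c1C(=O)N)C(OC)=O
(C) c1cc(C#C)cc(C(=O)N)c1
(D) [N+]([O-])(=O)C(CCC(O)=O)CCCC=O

[CX3](=O)[OX2H0][#6] describes a carbonyl carbon bonded to an oxygen that is itself bonded to carbon (no H on that O) (an ester).
(A) has a primary amide (-C(=O)NH2) but the carbonyl is bonded to N, not to an O-C linkage.
(B) contains a methyl-ester group (-C(=O)OCH3), which satisfies every atom and bond constraint.
(C) has a primary amide (-C(=O)NH2) but the carbonyl is bonded to N, not to an O-C linkage.
(D) has a carboxylic acid group (-C(=O)OH) but the singly-bonded O carries H (OX2H1, not H0).
So the answer is (B).

B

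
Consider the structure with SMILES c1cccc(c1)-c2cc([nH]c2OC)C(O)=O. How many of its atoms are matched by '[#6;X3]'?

11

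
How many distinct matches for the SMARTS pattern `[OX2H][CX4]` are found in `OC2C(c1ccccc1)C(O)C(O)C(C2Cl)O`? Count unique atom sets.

[OX2H][CX4] is the SMARTS for an aliphatic alcohol: a hydroxyl oxygen bound to an sp3 (X4) carbon.
The molecule carries 4 separate instances of a hydroxyl group (-OH) meeting every constraint; each maps to a distinct set of atoms, giving 4 matches.

4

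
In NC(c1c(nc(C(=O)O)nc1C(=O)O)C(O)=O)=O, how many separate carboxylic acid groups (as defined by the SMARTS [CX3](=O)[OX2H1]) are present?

[CX3](=O)[OX2H1] is the SMARTS for a carboxylic acid: an sp2 carbon double-bonded to O and single-bonded to an -OH oxygen.
The molecule carries 3 separate instances of a carboxylic acid group (-C(=O)OH) meeting every constraint; each maps to a distinct set of atoms, giving 3 matches.

3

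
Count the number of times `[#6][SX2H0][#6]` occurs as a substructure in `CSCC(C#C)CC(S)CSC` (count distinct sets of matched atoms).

[#6][SX2H0][#6] is the SMARTS for a thioether: an aliphatic sulfur bridging two carbons with no H on the sulfur.
The molecule carries 2 separate instances of a methylthio ether (-SCH3) meeting every constraint; each maps to a distinct set of atoms, giving 2 matches.

2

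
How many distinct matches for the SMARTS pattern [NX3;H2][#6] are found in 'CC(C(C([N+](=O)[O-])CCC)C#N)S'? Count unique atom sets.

0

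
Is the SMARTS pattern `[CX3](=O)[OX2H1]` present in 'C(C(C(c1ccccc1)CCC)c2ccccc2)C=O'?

No

The pattern [CX3](=O)[OX2H1] describes an sp2 carbon double-bonded to O and single-bonded to an -OH oxygen — a carboxylic acid.
The closest candidate here is an aldehyde (-CHO), but there is no singly-bonded oxygen on the carbonyl carbon. No other fragment satisfies the full query, so there is no match.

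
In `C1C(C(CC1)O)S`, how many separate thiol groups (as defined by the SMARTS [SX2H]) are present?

[SX2H] is the SMARTS for a thiol: an aliphatic sulfur with two connections, one being H.
Exactly one fragment in the molecule meets all constraints, giving 1 match.

1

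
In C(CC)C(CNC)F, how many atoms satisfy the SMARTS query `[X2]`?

0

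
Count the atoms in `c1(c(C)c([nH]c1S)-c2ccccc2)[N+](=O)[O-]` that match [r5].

5

The query [r5] means: r5 matches atoms in a five-membered ring.
Check the 16 heavy atoms by environment: 1× n (aromatic, in 5-ring) → match; 4× c (aromatic, in 5-ring) → match; 1× C (acyclic) → no; 6× c (aromatic, in 6-ring) → no; 1× N (charge +1, acyclic) → no; 1× O (charge -1, acyclic) → no; 1× O (acyclic) → no; 1× S (acyclic) → no.
Summing the matching environments: 1 + 4 = 5 matching atoms.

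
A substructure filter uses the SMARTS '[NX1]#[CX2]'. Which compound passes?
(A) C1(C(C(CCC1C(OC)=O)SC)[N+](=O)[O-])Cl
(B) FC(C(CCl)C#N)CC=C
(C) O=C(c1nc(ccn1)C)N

B

[NX1]#[CX2] describes a nitrogen triple-bonded to a two-connected carbon (a nitrile).
(A) has a nitro group (-[N+](=O)[O-]) but there is no C#N triple bond.
(B) contains a nitrile (-C#N), which satisfies every atom and bond constraint.
(C) has a primary amide (-C(=O)NH2) but the nitrogen is NX3, not NX1.
So the answer is (B).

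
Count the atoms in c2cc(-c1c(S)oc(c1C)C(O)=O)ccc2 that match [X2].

The query [X2] means: any atom with exactly two total connections (bonds + H).
Check the 16 heavy atoms by environment: 1× o (aromatic, X2) → match; 10× c (aromatic, X3) → no; 1× C (X4) → no; 1× S (X2) → match; 1× C (X3) → no; 1× O (X1) → no; 1× O (X2) → match.
Summing the matching environments: 1 + 1 + 1 = 3 matching atoms.

3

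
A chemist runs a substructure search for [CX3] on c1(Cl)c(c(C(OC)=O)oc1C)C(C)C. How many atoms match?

Check the 14 heavy atoms by environment: 1× o (aromatic, X2) → no; 4× c (aromatic, X3) → no; 5× C (X4) → no; 1× Cl (X1) → no; 1× C (X3) → match; 1× O (X1) → no; 1× O (X2) → no.
That gives 1 matching atom.

1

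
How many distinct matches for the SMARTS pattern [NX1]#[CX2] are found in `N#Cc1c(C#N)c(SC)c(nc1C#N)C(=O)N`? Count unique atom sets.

3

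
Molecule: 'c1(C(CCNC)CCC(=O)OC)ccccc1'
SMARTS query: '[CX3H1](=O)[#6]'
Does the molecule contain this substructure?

No

The pattern [CX3H1](=O)[#6] describes an sp2 carbon with one H, double-bonded to O and single-bonded to carbon — an aldehyde.
The closest candidate here is a methyl-ester group (-C(=O)OCH3), but the carbonyl carbon has H0, not H1. No other fragment satisfies the full query, so there is no match.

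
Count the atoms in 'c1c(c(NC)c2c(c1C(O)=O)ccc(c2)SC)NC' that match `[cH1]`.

4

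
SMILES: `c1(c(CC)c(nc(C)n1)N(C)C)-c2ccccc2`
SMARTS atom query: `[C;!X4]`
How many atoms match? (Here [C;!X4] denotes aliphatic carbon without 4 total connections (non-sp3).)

The query [C;!X4] means: aliphatic carbon that does not have four total connections.
Check the 18 heavy atoms by environment: 2× n (aromatic, X2) → no; 10× c (aromatic, X3) → no; 1× N (X3) → no; 5× C (X4) → no.
No environment satisfies the query, so 0 matching atoms.

0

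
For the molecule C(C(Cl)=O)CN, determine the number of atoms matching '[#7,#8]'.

Check the 6 heavy atoms by environment: 3× C → no; 1× N → match; 1× O → match; 1× Cl → no.
Summing the matching environments: 1 + 1 = 2 matching atoms.

2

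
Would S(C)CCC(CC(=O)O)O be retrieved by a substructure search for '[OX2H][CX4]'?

Yes

The pattern [OX2H][CX4] describes a hydroxyl oxygen bound to an sp3 (X4) carbon — an aliphatic alcohol.
The molecule carries a hydroxyl group (-OH), whose atoms satisfy every constraint of the query, so the pattern matches.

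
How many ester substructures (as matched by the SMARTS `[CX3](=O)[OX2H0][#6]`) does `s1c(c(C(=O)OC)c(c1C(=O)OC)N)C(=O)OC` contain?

3

[CX3](=O)[OX2H0][#6] is the SMARTS for an ester: a carbonyl carbon bonded to an oxygen that is itself bonded to carbon (no H on that O).
The molecule carries 3 separate instances of a methyl-ester group (-C(=O)OCH3) meeting every constraint; each maps to a distinct set of atoms, giving 3 matches.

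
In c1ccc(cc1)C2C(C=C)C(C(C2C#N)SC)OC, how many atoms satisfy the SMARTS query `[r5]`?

5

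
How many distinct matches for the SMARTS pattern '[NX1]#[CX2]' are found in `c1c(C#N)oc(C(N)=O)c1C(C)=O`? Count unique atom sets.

[NX1]#[CX2] is the SMARTS for a nitrile: a nitrogen triple-bonded to a two-connected carbon.
Exactly one fragment in the molecule meets all constraints, giving 1 match.

1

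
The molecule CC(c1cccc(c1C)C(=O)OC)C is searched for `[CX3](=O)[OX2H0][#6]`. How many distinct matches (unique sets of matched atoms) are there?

1

[CX3](=O)[OX2H0][#6] is the SMARTS for an ester: a carbonyl carbon bonded to an oxygen that is itself bonded to carbon (no H on that O).
Exactly one fragment in the molecule meets all constraints, giving 1 match.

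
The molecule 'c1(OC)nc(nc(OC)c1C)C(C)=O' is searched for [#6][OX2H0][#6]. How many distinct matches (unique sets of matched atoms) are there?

2

[#6][OX2H0][#6] is the SMARTS for an ether: an aliphatic oxygen bridging two carbons with no H on the oxygen.
The molecule carries 2 separate instances of a methoxy ether (-OCH3) meeting every constraint; each maps to a distinct set of atoms, giving 2 matches.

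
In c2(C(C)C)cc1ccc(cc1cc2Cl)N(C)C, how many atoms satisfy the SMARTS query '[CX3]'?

0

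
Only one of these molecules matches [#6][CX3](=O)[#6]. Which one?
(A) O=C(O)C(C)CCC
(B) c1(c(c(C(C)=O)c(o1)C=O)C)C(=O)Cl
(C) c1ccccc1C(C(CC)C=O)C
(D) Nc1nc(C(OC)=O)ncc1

[#6][CX3](=O)[#6] describes a carbonyl carbon (no H) flanked by two carbons (a ketone).
(A) has a carboxylic acid group (-C(=O)OH) but one neighbour of the carbonyl carbon is O, not C.
(B) contains an acetyl/ketone group (-C(=O)CH3), which satisfies every atom and bond constraint.
(C) has an aldehyde (-CHO) but the carbonyl carbon has H1, so it is not flanked by two carbons.
(D) has a methyl-ester group (-C(=O)OCH3) but one neighbour of the carbonyl carbon is O, not C.
So the answer is (B).

B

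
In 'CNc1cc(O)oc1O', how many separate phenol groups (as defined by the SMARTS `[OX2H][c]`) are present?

2

[OX2H][c] is the SMARTS for a phenol: a hydroxyl oxygen attached to an aromatic carbon.
The molecule carries 2 separate instances of a hydroxyl group (-OH) meeting every constraint; each maps to a distinct set of atoms, giving 2 matches.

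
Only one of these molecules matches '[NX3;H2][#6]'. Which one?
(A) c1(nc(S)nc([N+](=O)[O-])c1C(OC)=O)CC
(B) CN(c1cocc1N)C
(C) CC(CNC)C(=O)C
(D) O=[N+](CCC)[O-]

B

[NX3;H2][#6] describes a trivalent nitrogen with two H attached to carbon (a primary amine).
(A) has a nitro group (-[N+](=O)[O-]) but the nitrogen is [N+] with no H, not NX3H2.
(B) contains a primary amino group (-NH2), which satisfies every atom and bond constraint.
(C) has an N-methylamino group (-NHCH3) but the nitrogen bears two carbons and only one H (H1), not H2.
(D) has a nitro group (-[N+](=O)[O-]) but the nitrogen is [N+] with no H, not NX3H2.
So the answer is (B).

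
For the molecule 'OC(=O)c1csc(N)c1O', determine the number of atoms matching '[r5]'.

5

The query [r5] means: r5 matches atoms in a five-membered ring.
Check the 10 heavy atoms by environment: 1× s (aromatic, in 5-ring) → match; 4× c (aromatic, in 5-ring) → match; 1× N (acyclic) → no; 1× C (acyclic) → no; 3× O (acyclic) → no.
Summing the matching environments: 1 + 4 = 5 matching atoms.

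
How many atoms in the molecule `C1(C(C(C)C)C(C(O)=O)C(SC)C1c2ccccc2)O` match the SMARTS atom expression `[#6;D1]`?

The query [#6;D1] means: carbon bonded to exactly one heavy atom.
Check the 20 heavy atoms by environment: 7× C (D3) → no; 1× c (aromatic, D3) → no; 5× c (aromatic, D2) → no; 3× C (D1) → match; 3× O (D1) → no; 1× S (D2) → no.
That gives 3 matching atoms.

3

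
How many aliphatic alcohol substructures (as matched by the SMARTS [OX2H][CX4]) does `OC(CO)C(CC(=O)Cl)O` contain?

3

[OX2H][CX4] is the SMARTS for an aliphatic alcohol: a hydroxyl oxygen bound to an sp3 (X4) carbon.
The molecule carries 3 separate instances of a hydroxyl group (-OH) meeting every constraint; each maps to a distinct set of atoms, giving 3 matches.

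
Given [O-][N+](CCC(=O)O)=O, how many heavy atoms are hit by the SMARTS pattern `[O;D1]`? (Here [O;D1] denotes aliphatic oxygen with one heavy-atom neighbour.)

Check the 8 heavy atoms by environment: 2× C (D2) → no; 1× N (charge +1, D3) → no; 1× O (charge -1, D1) → match; 3× O (D1) → match; 1× C (D3) → no.
Summing the matching environments: 1 + 3 = 4 matching atoms.

4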